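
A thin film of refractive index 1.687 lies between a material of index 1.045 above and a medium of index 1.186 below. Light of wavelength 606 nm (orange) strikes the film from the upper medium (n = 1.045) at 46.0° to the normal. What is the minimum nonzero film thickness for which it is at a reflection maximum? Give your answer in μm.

0.100 μm

Top surface (1.045 → 1.687): reflection off a higher-index medium gives a half-wave phase shift.
Bottom surface (1.687 → 1.186): reflection off a lower-index medium gives no phase shift.
Exactly one π shift → a net half-wave offset.
For bright reflection here: 2 n t cos θ_r = (m + ½) λ.
Snell's law: 1.045 sin 46.0° = 1.687 sin θ_r → sin θ_r = 0.446, cos θ_r = 0.895.
Minimum at m = 0: t = λ / (4 n cos θ_r) = 606 / (4 × 1.687 × 0.895) = 100 nm.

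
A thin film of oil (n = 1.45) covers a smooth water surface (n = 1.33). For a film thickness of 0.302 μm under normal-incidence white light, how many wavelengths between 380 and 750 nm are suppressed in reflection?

1

Top surface (1.0 → 1.45): reflection off a higher-index medium gives a half-wave phase shift.
Bottom surface (1.45 → 1.33): reflection off a lower-index medium gives no phase shift.
Net: one phase inversion between the two reflected rays.
With one net inversion, destructive interference in reflection requires 2 n t = m λ.
λ = 2 n t / m = 876 / m nm.
m=1: 876 nm (IR); m=2: 438 nm (visible); m=3: 292 nm (UV).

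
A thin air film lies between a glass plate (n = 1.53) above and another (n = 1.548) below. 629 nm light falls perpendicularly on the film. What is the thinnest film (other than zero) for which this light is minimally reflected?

Ray reflecting at the top interface goes from n = 1.53 toward n = 1.0: no phase shift.
At the lower boundary (n = 1.0 to n = 1.548) the reflected ray undergoes a half-wave phase shift.
The two reflections differ by half a wavelength.
With one net inversion, destructive interference in reflection requires 2 n t = m λ.
Minimum nonzero at m = 1: t = λ / (2 n) = 629 / (2 × 1.0) = 315 nm.

315 nm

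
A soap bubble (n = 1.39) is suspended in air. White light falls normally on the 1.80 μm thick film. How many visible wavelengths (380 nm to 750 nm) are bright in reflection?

Ray reflecting at the top interface goes from n = 1.0 toward n = 1.39: a half-wave phase shift.
At the lower boundary (n = 1.39 to n = 1.0) the reflected ray undergoes no phase shift.
Net: one phase inversion between the two reflected rays.
With one net inversion, constructive interference in reflection requires 2 n t = (m + ½) λ.
λ = 2 n t / (m + ½) = 5004 / (m + ½) nm.
m=6: 770 nm (IR); m=7: 667 nm (visible); m=8: 589 nm (visible); m=9: 527 nm (visible); m=10: 477 nm (visible); m=11: 435 nm (visible); m=12: 400 nm (visible); m=13: 371 nm (UV).

6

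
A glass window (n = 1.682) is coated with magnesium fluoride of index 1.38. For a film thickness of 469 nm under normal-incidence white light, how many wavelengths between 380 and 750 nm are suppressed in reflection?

1

Ray reflecting at the top interface goes from n = 1.0 toward n = 1.38: a half-wave phase shift.
Ray reflecting at the bottom interface goes from n = 1.38 toward n = 1.682: a half-wave phase shift.
Zero or two π shifts → no net half-wave offset.
So the condition for destructive reflection is 2 n t = (m + ½) λ.
λ = 2 n t / (m + ½) = 1294 / (m + ½) nm.
m=1: 863 nm (IR); m=2: 518 nm (visible); m=3: 370 nm (UV).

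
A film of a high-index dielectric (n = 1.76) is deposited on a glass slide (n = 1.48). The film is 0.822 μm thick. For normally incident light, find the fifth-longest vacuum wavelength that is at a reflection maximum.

643 nm

Top surface (1.0 → 1.76): reflection off a higher-index medium gives a half-wave phase shift.
At the lower boundary (n = 1.76 to n = 1.48) the reflected ray undergoes no phase shift.
The two reflections differ by half a wavelength.
For maximum reflection here: 2 n t = (m + ½) λ.
λ = 2 n t / (m + ½). The fifth-longest wavelength is m = 4: λ = 2 × 1.76 × 822 / 4.50 = 643 nm.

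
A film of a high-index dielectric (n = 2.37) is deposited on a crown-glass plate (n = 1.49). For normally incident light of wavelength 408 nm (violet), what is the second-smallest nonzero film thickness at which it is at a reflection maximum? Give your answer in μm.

At the upper boundary (n = 1.0 to n = 2.37) the reflected ray undergoes a half-wave phase shift.
At the lower boundary (n = 2.37 to n = 1.49) the reflected ray undergoes no phase shift.
Exactly one π shift → a net half-wave offset.
With one net inversion, constructive interference in reflection requires 2 n t = (m + ½) λ.
The second-smallest nonzero thickness corresponds to m = 1: t = (m + ½) λ / (2 n) = 1.50 × 408 / (2 × 2.37) = 129 nm.

0.129 μm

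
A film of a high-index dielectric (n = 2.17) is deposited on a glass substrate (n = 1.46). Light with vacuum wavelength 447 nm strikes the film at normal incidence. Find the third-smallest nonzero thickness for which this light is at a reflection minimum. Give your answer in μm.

0.309 μm

At the upper boundary (n = 1.0 to n = 2.17) the reflected ray undergoes a half-wave phase shift.
At the lower boundary (n = 2.17 to n = 1.46) the reflected ray undergoes no phase shift.
Net: one phase inversion between the two reflected rays.
For weak reflection here: 2 n t = m λ.
The third-smallest nonzero thickness corresponds to m = 3: t = m λ / (2 n) = 3.00 × 447 / (2 × 2.17) = 309 nm.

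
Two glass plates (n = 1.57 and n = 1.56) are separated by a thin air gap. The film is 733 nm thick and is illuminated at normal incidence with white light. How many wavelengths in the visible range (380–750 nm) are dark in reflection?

2

Top surface (1.57 → 1.0): reflection off a lower-index medium gives no phase shift.
At the lower boundary (n = 1.0 to n = 1.56) the reflected ray undergoes a half-wave phase shift.
The two reflections differ by half a wavelength.
With one net inversion, destructive interference in reflection requires 2 n t = m λ.
λ = 2 n t / m = 1466 / m nm.
m=1: 1466 nm (IR); m=2: 733 nm (visible); m=3: 489 nm (visible); m=4: 367 nm (UV).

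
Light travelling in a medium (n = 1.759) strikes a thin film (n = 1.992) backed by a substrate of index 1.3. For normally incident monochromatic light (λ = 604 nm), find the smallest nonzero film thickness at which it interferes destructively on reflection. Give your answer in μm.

0.152 μm

Ray reflecting at the top interface goes from n = 1.759 toward n = 1.992: a half-wave phase shift.
Bottom surface (1.992 → 1.3): reflection off a lower-index medium gives no phase shift.
Net: one phase inversion between the two reflected rays.
For dark reflection here: 2 n t = m λ.
Minimum nonzero at m = 1: t = λ / (2 n) = 604 / (2 × 1.992) = 152 nm.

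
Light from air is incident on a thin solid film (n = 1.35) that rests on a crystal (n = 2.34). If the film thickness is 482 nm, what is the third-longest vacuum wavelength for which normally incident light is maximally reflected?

Ray reflecting at the top interface goes from n = 1.0 toward n = 1.35: a half-wave phase shift.
At the lower boundary (n = 1.35 to n = 2.34) the reflected ray undergoes a half-wave phase shift.
The two reflections carry the same phase change, so no net offset.
So the condition for constructive reflection is 2 n t = m λ.
λ = 2 n t / m. The third-longest wavelength is m = 3: λ = 2 × 1.35 × 482 / 3.00 = 434 nm.

434 nm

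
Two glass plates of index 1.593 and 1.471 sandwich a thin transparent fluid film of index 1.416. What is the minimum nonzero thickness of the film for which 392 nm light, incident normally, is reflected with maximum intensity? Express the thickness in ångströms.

Ray reflecting at the top interface goes from n = 1.593 toward n = 1.416: no phase shift.
Bottom surface (1.416 → 1.471): reflection off a higher-index medium gives a half-wave phase shift.
The two reflections differ by half a wavelength.
For strong reflection here: 2 n t = (m + ½) λ.
Minimum at m = 0: t = λ / (4 n) = 392 / (4 × 1.416) = 69.2 nm.

692 Å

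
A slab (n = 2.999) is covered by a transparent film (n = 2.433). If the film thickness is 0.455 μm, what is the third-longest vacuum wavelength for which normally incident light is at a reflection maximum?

738 nm

Ray reflecting at the top interface goes from n = 1.0 toward n = 2.433: a half-wave phase shift.
Bottom surface (2.433 → 2.999): reflection off a higher-index medium gives a half-wave phase shift.
Zero or two π shifts → no net half-wave offset.
For strong reflection here: 2 n t = m λ.
λ = 2 n t / m. The third-longest wavelength is m = 3: λ = 2 × 2.433 × 455 / 3.00 = 738 nm.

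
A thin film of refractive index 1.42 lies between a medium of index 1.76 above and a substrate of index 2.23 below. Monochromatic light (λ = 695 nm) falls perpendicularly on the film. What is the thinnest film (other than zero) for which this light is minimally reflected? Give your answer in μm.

0.245 μm

At the upper boundary (n = 1.76 to n = 1.42) the reflected ray undergoes no phase shift.
At the lower boundary (n = 1.42 to n = 2.23) the reflected ray undergoes a half-wave phase shift.
Net: one phase inversion between the two reflected rays.
For dark reflection here: 2 n t = m λ.
Minimum nonzero at m = 1: t = λ / (2 n) = 695 / (2 × 1.42) = 245 nm.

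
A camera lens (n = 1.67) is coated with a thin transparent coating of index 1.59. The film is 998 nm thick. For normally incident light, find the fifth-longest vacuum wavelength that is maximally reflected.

Top surface (1.0 → 1.59): reflection off a higher-index medium gives a half-wave phase shift.
At the lower boundary (n = 1.59 to n = 1.67) the reflected ray undergoes a half-wave phase shift.
The two reflections carry the same phase change, so no net offset.
So the condition for constructive reflection is 2 n t = m λ.
λ = 2 n t / m. The fifth-longest wavelength is m = 5: λ = 2 × 1.59 × 998 / 5.00 = 635 nm.

635 nm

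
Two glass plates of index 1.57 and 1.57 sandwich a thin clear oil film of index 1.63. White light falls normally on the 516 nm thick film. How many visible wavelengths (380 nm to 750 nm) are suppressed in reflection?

Ray reflecting at the top interface goes from n = 1.57 toward n = 1.63: a half-wave phase shift.
Ray reflecting at the bottom interface goes from n = 1.63 toward n = 1.57: no phase shift.
Exactly one π shift → a net half-wave offset.
With one net inversion, destructive interference in reflection requires 2 n t = m λ.
λ = 2 n t / m = 1682 / m nm.
m=2: 841 nm (IR); m=3: 561 nm (visible); m=4: 421 nm (visible); m=5: 336 nm (UV).

2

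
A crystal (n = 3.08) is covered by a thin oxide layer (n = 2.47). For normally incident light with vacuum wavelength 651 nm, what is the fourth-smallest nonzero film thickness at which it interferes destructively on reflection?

461 nm

At the upper boundary (n = 1.0 to n = 2.47) the reflected ray undergoes a half-wave phase shift.
At the lower boundary (n = 2.47 to n = 3.08) the reflected ray undergoes a half-wave phase shift.
Net: no relative phase inversion (both shifts match).
So the condition for destructive reflection is 2 n t = (m + ½) λ.
The fourth-smallest nonzero thickness corresponds to m = 3: t = (m + ½) λ / (2 n) = 3.50 × 651 / (2 × 2.47) = 461 nm.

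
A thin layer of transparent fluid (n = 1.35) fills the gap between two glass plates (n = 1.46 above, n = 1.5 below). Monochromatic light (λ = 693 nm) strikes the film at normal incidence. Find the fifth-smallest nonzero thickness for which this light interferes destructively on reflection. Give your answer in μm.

1.28 μm

At the upper boundary (n = 1.46 to n = 1.35) the reflected ray undergoes no phase shift.
Ray reflecting at the bottom interface goes from n = 1.35 toward n = 1.5: a half-wave phase shift.
The two reflections differ by half a wavelength.
So the condition for destructive reflection is 2 n t = m λ.
The fifth-smallest nonzero thickness corresponds to m = 5: t = m λ / (2 n) = 5.00 × 693 / (2 × 1.35) = 1283 nm.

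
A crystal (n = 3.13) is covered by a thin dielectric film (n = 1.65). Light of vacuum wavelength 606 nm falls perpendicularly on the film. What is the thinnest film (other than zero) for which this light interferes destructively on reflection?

At the upper boundary (n = 1.0 to n = 1.65) the reflected ray undergoes a half-wave phase shift.
Ray reflecting at the bottom interface goes from n = 1.65 toward n = 3.13: a half-wave phase shift.
The two reflections carry the same phase change, so no net offset.
For weak reflection here: 2 n t = (m + ½) λ.
Minimum at m = 0: t = λ / (4 n) = 606 / (4 × 1.65) = 91.8 nm.

91.8 nm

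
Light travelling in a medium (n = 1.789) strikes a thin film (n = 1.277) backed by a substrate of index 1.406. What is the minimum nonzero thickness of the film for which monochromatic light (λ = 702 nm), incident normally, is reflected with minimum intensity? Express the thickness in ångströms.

2749 Å

At the upper boundary (n = 1.789 to n = 1.277) the reflected ray undergoes no phase shift.
At the lower boundary (n = 1.277 to n = 1.406) the reflected ray undergoes a half-wave phase shift.
The two reflections differ by half a wavelength.
With one net inversion, destructive interference in reflection requires 2 n t = m λ.
Minimum nonzero at m = 1: t = λ / (2 n) = 702 / (2 × 1.277) = 275 nm.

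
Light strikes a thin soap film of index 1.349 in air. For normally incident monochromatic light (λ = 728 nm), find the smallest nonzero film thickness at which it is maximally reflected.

Top surface (1.0 → 1.349): reflection off a higher-index medium gives a half-wave phase shift.
Bottom surface (1.349 → 1.0): reflection off a lower-index medium gives no phase shift.
Exactly one π shift → a net half-wave offset.
So the condition for constructive reflection is 2 n t = (m + ½) λ.
Minimum at m = 0: t = λ / (4 n) = 728 / (4 × 1.349) = 135 nm.

135 nm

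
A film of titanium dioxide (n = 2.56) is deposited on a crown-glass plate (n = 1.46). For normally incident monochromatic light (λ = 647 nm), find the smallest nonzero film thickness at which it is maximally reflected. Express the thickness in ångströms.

632 Å

Ray reflecting at the top interface goes from n = 1.0 toward n = 2.56: a half-wave phase shift.
At the lower boundary (n = 2.56 to n = 1.46) the reflected ray undergoes no phase shift.
Net: one phase inversion between the two reflected rays.
With one net inversion, constructive interference in reflection requires 2 n t = (m + ½) λ.
Minimum at m = 0: t = λ / (4 n) = 647 / (4 × 2.56) = 63.2 nm.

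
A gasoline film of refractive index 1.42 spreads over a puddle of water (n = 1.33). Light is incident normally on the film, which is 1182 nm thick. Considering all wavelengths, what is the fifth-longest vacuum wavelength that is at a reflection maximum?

Top surface (1.0 → 1.42): reflection off a higher-index medium gives a half-wave phase shift.
Ray reflecting at the bottom interface goes from n = 1.42 toward n = 1.33: no phase shift.
Exactly one π shift → a net half-wave offset.
So the condition for constructive reflection is 2 n t = (m + ½) λ.
λ = 2 n t / (m + ½). The fifth-longest wavelength is m = 4: λ = 2 × 1.42 × 1182 / 4.50 = 746 nm.

746 nm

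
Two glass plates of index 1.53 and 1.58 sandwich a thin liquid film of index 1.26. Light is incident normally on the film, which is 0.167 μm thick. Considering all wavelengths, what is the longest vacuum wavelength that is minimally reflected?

421 nm

Ray reflecting at the top interface goes from n = 1.53 toward n = 1.26: no phase shift.
Bottom surface (1.26 → 1.58): reflection off a higher-index medium gives a half-wave phase shift.
Exactly one π shift → a net half-wave offset.
For dark reflection here: 2 n t = m λ.
λ = 2 n t / m. The longest wavelength is m = 1: λ = 2 × 1.26 × 167 / 1.00 = 421 nm.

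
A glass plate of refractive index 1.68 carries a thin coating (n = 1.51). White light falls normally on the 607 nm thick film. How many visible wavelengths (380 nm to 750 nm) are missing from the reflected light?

3

Ray reflecting at the top interface goes from n = 1.0 toward n = 1.51: a half-wave phase shift.
Ray reflecting at the bottom interface goes from n = 1.51 toward n = 1.68: a half-wave phase shift.
The two reflections carry the same phase change, so no net offset.
With no net inversion, destructive interference in reflection requires 2 n t = (m + ½) λ.
λ = 2 n t / (m + ½) = 1833 / (m + ½) nm.
m=1: 1222 nm (IR); m=2: 733 nm (visible); m=3: 524 nm (visible); m=4: 407 nm (visible); m=5: 333 nm (UV).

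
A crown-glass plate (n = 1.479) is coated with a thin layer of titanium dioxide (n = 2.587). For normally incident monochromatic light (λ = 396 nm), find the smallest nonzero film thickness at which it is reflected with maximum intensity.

Ray reflecting at the top interface goes from n = 1.0 toward n = 2.587: a half-wave phase shift.
Bottom surface (2.587 → 1.479): reflection off a lower-index medium gives no phase shift.
Net: one phase inversion between the two reflected rays.
For maximum reflection here: 2 n t = (m + ½) λ.
Minimum at m = 0: t = λ / (4 n) = 396 / (4 × 2.587) = 38.3 nm.

38.3 nm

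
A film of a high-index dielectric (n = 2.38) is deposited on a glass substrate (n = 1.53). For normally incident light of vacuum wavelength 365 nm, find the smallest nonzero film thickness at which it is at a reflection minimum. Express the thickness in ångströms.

Ray reflecting at the top interface goes from n = 1.0 toward n = 2.38: a half-wave phase shift.
Ray reflecting at the bottom interface goes from n = 2.38 toward n = 1.53: no phase shift.
Exactly one π shift → a net half-wave offset.
For weak reflection here: 2 n t = m λ.
Minimum nonzero at m = 1: t = λ / (2 n) = 365 / (2 × 2.38) = 76.7 nm.

767 Å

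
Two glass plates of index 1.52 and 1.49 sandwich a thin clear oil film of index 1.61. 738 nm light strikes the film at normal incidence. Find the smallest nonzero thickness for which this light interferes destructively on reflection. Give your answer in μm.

0.229 μm

Ray reflecting at the top interface goes from n = 1.52 toward n = 1.61: a half-wave phase shift.
Ray reflecting at the bottom interface goes from n = 1.61 toward n = 1.49: no phase shift.
Exactly one π shift → a net half-wave offset.
For minimum reflection here: 2 n t = m λ.
The smallest nonzero thickness corresponds to m = 1: t = m λ / (2 n) = 1.00 × 738 / (2 × 1.61) = 229 nm.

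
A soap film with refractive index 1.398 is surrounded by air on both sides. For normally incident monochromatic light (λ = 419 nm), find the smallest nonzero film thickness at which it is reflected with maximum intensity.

At the upper boundary (n = 1.0 to n = 1.398) the reflected ray undergoes a half-wave phase shift.
At the lower boundary (n = 1.398 to n = 1.0) the reflected ray undergoes no phase shift.
Exactly one π shift → a net half-wave offset.
So the condition for constructive reflection is 2 n t = (m + ½) λ.
Minimum at m = 0: t = λ / (4 n) = 419 / (4 × 1.398) = 74.9 nm.

74.9 nm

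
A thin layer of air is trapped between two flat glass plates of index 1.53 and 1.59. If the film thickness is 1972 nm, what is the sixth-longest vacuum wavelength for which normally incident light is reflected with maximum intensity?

717 nm

Top surface (1.53 → 1.0): reflection off a lower-index medium gives no phase shift.
At the lower boundary (n = 1.0 to n = 1.59) the reflected ray undergoes a half-wave phase shift.
The two reflections differ by half a wavelength.
So the condition for constructive reflection is 2 n t = (m + ½) λ.
λ = 2 n t / (m + ½). The sixth-longest wavelength is m = 5: λ = 2 × 1.0 × 1972 / 5.50 = 717 nm.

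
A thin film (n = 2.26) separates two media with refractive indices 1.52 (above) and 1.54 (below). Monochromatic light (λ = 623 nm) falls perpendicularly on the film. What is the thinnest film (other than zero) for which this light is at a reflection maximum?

At the upper boundary (n = 1.52 to n = 2.26) the reflected ray undergoes a half-wave phase shift.
At the lower boundary (n = 2.26 to n = 1.54) the reflected ray undergoes no phase shift.
The two reflections differ by half a wavelength.
For bright reflection here: 2 n t = (m + ½) λ.
Minimum at m = 0: t = λ / (4 n) = 623 / (4 × 2.26) = 68.9 nm.

68.9 nm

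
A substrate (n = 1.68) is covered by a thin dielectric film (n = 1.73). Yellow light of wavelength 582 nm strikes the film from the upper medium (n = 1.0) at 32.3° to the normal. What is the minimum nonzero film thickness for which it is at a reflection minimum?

At the upper boundary (n = 1.0 to n = 1.73) the reflected ray undergoes a half-wave phase shift.
Ray reflecting at the bottom interface goes from n = 1.73 toward n = 1.68: no phase shift.
Net: one phase inversion between the two reflected rays.
For dark reflection here: 2 n t cos θ_r = m λ.
Snell's law: 1.0 sin 32.3° = 1.73 sin θ_r → sin θ_r = 0.309, cos θ_r = 0.951.
Minimum nonzero at m = 1: t = λ / (2 n cos θ_r) = 582 / (2 × 1.73 × 0.951) = 177 nm.

177 nm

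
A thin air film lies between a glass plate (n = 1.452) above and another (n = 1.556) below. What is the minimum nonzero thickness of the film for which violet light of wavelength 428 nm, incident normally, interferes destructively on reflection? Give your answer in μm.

0.214 μm

Top surface (1.452 → 1.0): reflection off a lower-index medium gives no phase shift.
Bottom surface (1.0 → 1.556): reflection off a higher-index medium gives a half-wave phase shift.
Exactly one π shift → a net half-wave offset.
With one net inversion, destructive interference in reflection requires 2 n t = m λ.
Minimum nonzero at m = 1: t = λ / (2 n) = 428 / (2 × 1.0) = 214 nm.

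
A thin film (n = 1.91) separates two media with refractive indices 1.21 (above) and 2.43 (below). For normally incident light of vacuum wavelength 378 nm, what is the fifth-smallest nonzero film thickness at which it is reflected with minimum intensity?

Ray reflecting at the top interface goes from n = 1.21 toward n = 1.91: a half-wave phase shift.
Bottom surface (1.91 → 2.43): reflection off a higher-index medium gives a half-wave phase shift.
Net: no relative phase inversion (both shifts match).
With no net inversion, destructive interference in reflection requires 2 n t = (m + ½) λ.
The fifth-smallest nonzero thickness corresponds to m = 4: t = (m + ½) λ / (2 n) = 4.50 × 378 / (2 × 1.91) = 445 nm.

445 nm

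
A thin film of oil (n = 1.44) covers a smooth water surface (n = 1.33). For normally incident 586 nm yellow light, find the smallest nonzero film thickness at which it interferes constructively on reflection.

102 nm

Ray reflecting at the top interface goes from n = 1.0 toward n = 1.44: a half-wave phase shift.
Ray reflecting at the bottom interface goes from n = 1.44 toward n = 1.33: no phase shift.
The two reflections differ by half a wavelength.
With one net inversion, constructive interference in reflection requires 2 n t = (m + ½) λ.
Minimum at m = 0: t = λ / (4 n) = 586 / (4 × 1.44) = 102 nm.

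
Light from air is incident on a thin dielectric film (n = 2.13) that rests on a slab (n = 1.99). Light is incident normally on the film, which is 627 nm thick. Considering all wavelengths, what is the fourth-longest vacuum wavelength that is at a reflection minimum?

At the upper boundary (n = 1.0 to n = 2.13) the reflected ray undergoes a half-wave phase shift.
Bottom surface (2.13 → 1.99): reflection off a lower-index medium gives no phase shift.
The two reflections differ by half a wavelength.
So the condition for destructive reflection is 2 n t = m λ.
λ = 2 n t / m. The fourth-longest wavelength is m = 4: λ = 2 × 2.13 × 627 / 4.00 = 668 nm.

668 nm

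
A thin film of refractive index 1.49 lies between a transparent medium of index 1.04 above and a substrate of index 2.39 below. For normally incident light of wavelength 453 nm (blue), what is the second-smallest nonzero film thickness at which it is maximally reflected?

304 nm

Top surface (1.04 → 1.49): reflection off a higher-index medium gives a half-wave phase shift.
At the lower boundary (n = 1.49 to n = 2.39) the reflected ray undergoes a half-wave phase shift.
The two reflections carry the same phase change, so no net offset.
For strong reflection here: 2 n t = m λ.
The second-smallest nonzero thickness corresponds to m = 2: t = m λ / (2 n) = 2.00 × 453 / (2 × 1.49) = 304 nm.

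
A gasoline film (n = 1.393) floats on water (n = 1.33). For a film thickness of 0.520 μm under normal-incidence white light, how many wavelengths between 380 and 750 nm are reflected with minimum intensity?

2

Top surface (1.0 → 1.393): reflection off a higher-index medium gives a half-wave phase shift.
Bottom surface (1.393 → 1.33): reflection off a lower-index medium gives no phase shift.
Exactly one π shift → a net half-wave offset.
With one net inversion, destructive interference in reflection requires 2 n t = m λ.
λ = 2 n t / m = 1449 / m nm.
m=1: 1449 nm (IR); m=2: 724 nm (visible); m=3: 483 nm (visible); m=4: 362 nm (UV).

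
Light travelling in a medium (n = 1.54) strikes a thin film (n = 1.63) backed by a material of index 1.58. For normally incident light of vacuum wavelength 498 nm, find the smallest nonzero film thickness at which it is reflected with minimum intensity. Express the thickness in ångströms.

Top surface (1.54 → 1.63): reflection off a higher-index medium gives a half-wave phase shift.
Ray reflecting at the bottom interface goes from n = 1.63 toward n = 1.58: no phase shift.
The two reflections differ by half a wavelength.
For dark reflection here: 2 n t = m λ.
Minimum nonzero at m = 1: t = λ / (2 n) = 498 / (2 × 1.63) = 153 nm.

1528 Å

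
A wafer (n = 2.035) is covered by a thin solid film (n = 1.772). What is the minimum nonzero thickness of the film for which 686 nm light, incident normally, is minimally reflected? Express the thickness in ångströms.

968 Å

Top surface (1.0 → 1.772): reflection off a higher-index medium gives a half-wave phase shift.
At the lower boundary (n = 1.772 to n = 2.035) the reflected ray undergoes a half-wave phase shift.
The two reflections carry the same phase change, so no net offset.
For minimum reflection here: 2 n t = (m + ½) λ.
Minimum at m = 0: t = λ / (4 n) = 686 / (4 × 1.772) = 96.8 nm.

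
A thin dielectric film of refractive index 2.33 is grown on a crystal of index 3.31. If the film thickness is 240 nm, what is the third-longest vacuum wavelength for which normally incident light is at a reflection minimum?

At the upper boundary (n = 1.0 to n = 2.33) the reflected ray undergoes a half-wave phase shift.
Ray reflecting at the bottom interface goes from n = 2.33 toward n = 3.31: a half-wave phase shift.
Net: no relative phase inversion (both shifts match).
With no net inversion, destructive interference in reflection requires 2 n t = (m + ½) λ.
λ = 2 n t / (m + ½). The third-longest wavelength is m = 2: λ = 2 × 2.33 × 240 / 2.50 = 447 nm.

447 nm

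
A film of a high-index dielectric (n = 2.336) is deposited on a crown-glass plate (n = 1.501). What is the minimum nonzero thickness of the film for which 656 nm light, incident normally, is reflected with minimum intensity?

Ray reflecting at the top interface goes from n = 1.0 toward n = 2.336: a half-wave phase shift.
Bottom surface (2.336 → 1.501): reflection off a lower-index medium gives no phase shift.
Net: one phase inversion between the two reflected rays.
For dark reflection here: 2 n t = m λ.
Minimum nonzero at m = 1: t = λ / (2 n) = 656 / (2 × 2.336) = 140 nm.

140 nm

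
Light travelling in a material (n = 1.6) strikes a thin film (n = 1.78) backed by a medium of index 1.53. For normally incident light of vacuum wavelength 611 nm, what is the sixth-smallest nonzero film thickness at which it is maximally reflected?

944 nm

At the upper boundary (n = 1.6 to n = 1.78) the reflected ray undergoes a half-wave phase shift.
Bottom surface (1.78 → 1.53): reflection off a lower-index medium gives no phase shift.
Exactly one π shift → a net half-wave offset.
For strong reflection here: 2 n t = (m + ½) λ.
The sixth-smallest nonzero thickness corresponds to m = 5: t = (m + ½) λ / (2 n) = 5.50 × 611 / (2 × 1.78) = 944 nm.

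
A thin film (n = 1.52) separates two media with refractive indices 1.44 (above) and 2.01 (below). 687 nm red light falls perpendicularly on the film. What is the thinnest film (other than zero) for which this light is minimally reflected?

113 nm

Ray reflecting at the top interface goes from n = 1.44 toward n = 1.52: a half-wave phase shift.
At the lower boundary (n = 1.52 to n = 2.01) the reflected ray undergoes a half-wave phase shift.
The two reflections carry the same phase change, so no net offset.
So the condition for destructive reflection is 2 n t = (m + ½) λ.
Minimum at m = 0: t = λ / (4 n) = 687 / (4 × 1.52) = 113 nm.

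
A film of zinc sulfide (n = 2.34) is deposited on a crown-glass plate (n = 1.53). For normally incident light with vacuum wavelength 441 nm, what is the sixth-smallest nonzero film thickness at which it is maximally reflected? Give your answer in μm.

Top surface (1.0 → 2.34): reflection off a higher-index medium gives a half-wave phase shift.
Bottom surface (2.34 → 1.53): reflection off a lower-index medium gives no phase shift.
Exactly one π shift → a net half-wave offset.
With one net inversion, constructive interference in reflection requires 2 n t = (m + ½) λ.
The sixth-smallest nonzero thickness corresponds to m = 5: t = (m + ½) λ / (2 n) = 5.50 × 441 / (2 × 2.34) = 518 nm.

0.518 μm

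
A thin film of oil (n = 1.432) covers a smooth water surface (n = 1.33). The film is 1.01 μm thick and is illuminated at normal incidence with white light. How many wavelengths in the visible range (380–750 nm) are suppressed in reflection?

Top surface (1.0 → 1.432): reflection off a higher-index medium gives a half-wave phase shift.
Bottom surface (1.432 → 1.33): reflection off a lower-index medium gives no phase shift.
The two reflections differ by half a wavelength.
So the condition for destructive reflection is 2 n t = m λ.
λ = 2 n t / m = 2893 / m nm.
m=3: 964 nm (IR); m=4: 723 nm (visible); m=5: 579 nm (visible); m=6: 482 nm (visible); m=7: 413 nm (visible); m=8: 362 nm (UV).

4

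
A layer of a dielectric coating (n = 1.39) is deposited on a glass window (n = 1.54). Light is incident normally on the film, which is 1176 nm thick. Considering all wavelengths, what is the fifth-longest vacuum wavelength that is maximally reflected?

Ray reflecting at the top interface goes from n = 1.0 toward n = 1.39: a half-wave phase shift.
At the lower boundary (n = 1.39 to n = 1.54) the reflected ray undergoes a half-wave phase shift.
Net: no relative phase inversion (both shifts match).
With no net inversion, constructive interference in reflection requires 2 n t = m λ.
λ = 2 n t / m. The fifth-longest wavelength is m = 5: λ = 2 × 1.39 × 1176 / 5.00 = 654 nm.

654 nm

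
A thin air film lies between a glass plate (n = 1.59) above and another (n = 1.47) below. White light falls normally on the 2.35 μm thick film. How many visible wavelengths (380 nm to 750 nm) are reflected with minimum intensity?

6

Ray reflecting at the top interface goes from n = 1.59 toward n = 1.0: no phase shift.
Bottom surface (1.0 → 1.47): reflection off a higher-index medium gives a half-wave phase shift.
The two reflections differ by half a wavelength.
So the condition for destructive reflection is 2 n t = m λ.
λ = 2 n t / m = 4700 / m nm.
m=6: 783 nm (IR); m=7: 671 nm (visible); m=8: 588 nm (visible); m=9: 522 nm (visible); m=10: 470 nm (visible); m=11: 427 nm (visible); m=12: 392 nm (visible); m=13: 362 nm (UV).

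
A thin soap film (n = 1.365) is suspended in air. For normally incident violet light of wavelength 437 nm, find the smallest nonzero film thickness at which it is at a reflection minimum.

160 nm

At the upper boundary (n = 1.0 to n = 1.365) the reflected ray undergoes a half-wave phase shift.
Bottom surface (1.365 → 1.0): reflection off a lower-index medium gives no phase shift.
The two reflections differ by half a wavelength.
So the condition for destructive reflection is 2 n t = m λ.
Minimum nonzero at m = 1: t = λ / (2 n) = 437 / (2 × 1.365) = 160 nm.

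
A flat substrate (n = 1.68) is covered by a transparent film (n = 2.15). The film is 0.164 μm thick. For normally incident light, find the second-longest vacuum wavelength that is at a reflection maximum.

At the upper boundary (n = 1.0 to n = 2.15) the reflected ray undergoes a half-wave phase shift.
At the lower boundary (n = 2.15 to n = 1.68) the reflected ray undergoes no phase shift.
The two reflections differ by half a wavelength.
With one net inversion, constructive interference in reflection requires 2 n t = (m + ½) λ.
λ = 2 n t / (m + ½). The second-longest wavelength is m = 1: λ = 2 × 2.15 × 164 / 1.50 = 470 nm.

470 nm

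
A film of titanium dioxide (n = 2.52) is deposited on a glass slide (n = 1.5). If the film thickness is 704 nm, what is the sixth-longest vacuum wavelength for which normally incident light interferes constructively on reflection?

Top surface (1.0 → 2.52): reflection off a higher-index medium gives a half-wave phase shift.
Ray reflecting at the bottom interface goes from n = 2.52 toward n = 1.5: no phase shift.
Net: one phase inversion between the two reflected rays.
With one net inversion, constructive interference in reflection requires 2 n t = (m + ½) λ.
λ = 2 n t / (m + ½). The sixth-longest wavelength is m = 5: λ = 2 × 2.52 × 704 / 5.50 = 645 nm.

645 nm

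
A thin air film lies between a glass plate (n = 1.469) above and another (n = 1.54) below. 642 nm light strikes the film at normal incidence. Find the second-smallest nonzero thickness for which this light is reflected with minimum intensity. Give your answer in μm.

At the upper boundary (n = 1.469 to n = 1.0) the reflected ray undergoes no phase shift.
Bottom surface (1.0 → 1.54): reflection off a higher-index medium gives a half-wave phase shift.
Exactly one π shift → a net half-wave offset.
With one net inversion, destructive interference in reflection requires 2 n t = m λ.
The second-smallest nonzero thickness corresponds to m = 2: t = m λ / (2 n) = 2.00 × 642 / (2 × 1.0) = 642 nm.

0.642 μm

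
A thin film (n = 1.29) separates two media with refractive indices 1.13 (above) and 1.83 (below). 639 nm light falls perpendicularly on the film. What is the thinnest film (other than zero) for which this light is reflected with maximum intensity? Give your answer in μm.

Top surface (1.13 → 1.29): reflection off a higher-index medium gives a half-wave phase shift.
At the lower boundary (n = 1.29 to n = 1.83) the reflected ray undergoes a half-wave phase shift.
Zero or two π shifts → no net half-wave offset.
For maximum reflection here: 2 n t = m λ.
Minimum nonzero at m = 1: t = λ / (2 n) = 639 / (2 × 1.29) = 248 nm.

0.248 μm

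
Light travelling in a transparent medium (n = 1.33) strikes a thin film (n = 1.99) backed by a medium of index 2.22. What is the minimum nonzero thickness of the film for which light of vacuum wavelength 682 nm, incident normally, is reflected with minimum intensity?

Top surface (1.33 → 1.99): reflection off a higher-index medium gives a half-wave phase shift.
At the lower boundary (n = 1.99 to n = 2.22) the reflected ray undergoes a half-wave phase shift.
The two reflections carry the same phase change, so no net offset.
So the condition for destructive reflection is 2 n t = (m + ½) λ.
Minimum at m = 0: t = λ / (4 n) = 682 / (4 × 1.99) = 85.7 nm.

85.7 nm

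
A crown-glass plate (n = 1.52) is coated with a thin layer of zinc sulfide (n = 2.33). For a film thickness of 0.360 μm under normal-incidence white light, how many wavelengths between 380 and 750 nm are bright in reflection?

2

At the upper boundary (n = 1.0 to n = 2.33) the reflected ray undergoes a half-wave phase shift.
At the lower boundary (n = 2.33 to n = 1.52) the reflected ray undergoes no phase shift.
Net: one phase inversion between the two reflected rays.
For strong reflection here: 2 n t = (m + ½) λ.
λ = 2 n t / (m + ½) = 1678 / (m + ½) nm.
m=1: 1118 nm (IR); m=2: 671 nm (visible); m=3: 479 nm (visible); m=4: 373 nm (UV).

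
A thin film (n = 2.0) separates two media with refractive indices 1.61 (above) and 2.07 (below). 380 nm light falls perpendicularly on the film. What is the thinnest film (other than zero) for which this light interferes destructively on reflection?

47.5 nm

At the upper boundary (n = 1.61 to n = 2.0) the reflected ray undergoes a half-wave phase shift.
At the lower boundary (n = 2.0 to n = 2.07) the reflected ray undergoes a half-wave phase shift.
Net: no relative phase inversion (both shifts match).
With no net inversion, destructive interference in reflection requires 2 n t = (m + ½) λ.
Minimum at m = 0: t = λ / (4 n) = 380 / (4 × 2.0) = 47.5 nm.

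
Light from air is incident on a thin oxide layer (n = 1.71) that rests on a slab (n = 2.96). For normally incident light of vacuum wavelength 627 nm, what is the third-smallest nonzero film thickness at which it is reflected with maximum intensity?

Ray reflecting at the top interface goes from n = 1.0 toward n = 1.71: a half-wave phase shift.
Bottom surface (1.71 → 2.96): reflection off a higher-index medium gives a half-wave phase shift.
The two reflections carry the same phase change, so no net offset.
With no net inversion, constructive interference in reflection requires 2 n t = m λ.
The third-smallest nonzero thickness corresponds to m = 3: t = m λ / (2 n) = 3.00 × 627 / (2 × 1.71) = 550 nm.

550 nm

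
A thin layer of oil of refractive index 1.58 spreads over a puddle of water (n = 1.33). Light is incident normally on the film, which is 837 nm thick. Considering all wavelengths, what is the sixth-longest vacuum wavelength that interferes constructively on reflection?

481 nm

Top surface (1.0 → 1.58): reflection off a higher-index medium gives a half-wave phase shift.
At the lower boundary (n = 1.58 to n = 1.33) the reflected ray undergoes no phase shift.
Exactly one π shift → a net half-wave offset.
So the condition for constructive reflection is 2 n t = (m + ½) λ.
λ = 2 n t / (m + ½). The sixth-longest wavelength is m = 5: λ = 2 × 1.58 × 837 / 5.50 = 481 nm.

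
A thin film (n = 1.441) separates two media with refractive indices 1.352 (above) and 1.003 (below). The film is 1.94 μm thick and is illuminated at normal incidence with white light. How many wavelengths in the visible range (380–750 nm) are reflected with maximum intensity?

At the upper boundary (n = 1.352 to n = 1.441) the reflected ray undergoes a half-wave phase shift.
Bottom surface (1.441 → 1.003): reflection off a lower-index medium gives no phase shift.
Exactly one π shift → a net half-wave offset.
So the condition for constructive reflection is 2 n t = (m + ½) λ.
λ = 2 n t / (m + ½) = 5591 / (m + ½) nm.
m=6: 860 nm (IR); m=7: 745 nm (visible); m=8: 658 nm (visible); m=9: 589 nm (visible); m=10: 532 nm (visible); m=11: 486 nm (visible); m=12: 447 nm (visible); m=13: 414 nm (visible); m=14: 386 nm (visible); m=15: 361 nm (UV).

8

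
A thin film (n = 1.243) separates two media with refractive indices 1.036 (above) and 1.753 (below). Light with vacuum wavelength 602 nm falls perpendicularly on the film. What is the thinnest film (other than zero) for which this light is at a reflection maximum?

Top surface (1.036 → 1.243): reflection off a higher-index medium gives a half-wave phase shift.
Bottom surface (1.243 → 1.753): reflection off a higher-index medium gives a half-wave phase shift.
The two reflections carry the same phase change, so no net offset.
So the condition for constructive reflection is 2 n t = m λ.
Minimum nonzero at m = 1: t = λ / (2 n) = 602 / (2 × 1.243) = 242 nm.

242 nm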